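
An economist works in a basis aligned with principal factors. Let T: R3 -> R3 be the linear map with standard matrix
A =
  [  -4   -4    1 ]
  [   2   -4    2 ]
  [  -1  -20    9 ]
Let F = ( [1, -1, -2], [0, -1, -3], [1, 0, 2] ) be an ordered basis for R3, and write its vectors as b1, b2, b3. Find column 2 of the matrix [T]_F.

[3, -1, -2]

Column 2 of [T]_F is the F-coordinate vector of T(b2).
In standard coordinates T(b2) = A b2 = [1, -2, -7].
Converting to F: [1, -2, -7] = 3b1 - b2 - 2b3, so the coordinate vector is [3, -1, -2].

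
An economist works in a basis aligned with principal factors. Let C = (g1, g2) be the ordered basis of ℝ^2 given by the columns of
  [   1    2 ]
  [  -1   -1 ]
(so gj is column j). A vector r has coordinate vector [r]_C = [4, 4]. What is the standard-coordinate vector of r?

[12, -8]

r = M [r]_C, where M has columns g1, g2.
Carrying out the matrix-vector product, r = [12, -8].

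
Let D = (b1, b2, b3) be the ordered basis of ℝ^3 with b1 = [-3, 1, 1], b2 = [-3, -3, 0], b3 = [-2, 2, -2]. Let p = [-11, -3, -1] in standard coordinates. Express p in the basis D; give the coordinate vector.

Write p = c_1 b1 + ... + c_3 b3 and solve for the c_i.
Gaussian elimination on [M | p] yields c = (1, 2, 1).
Check: b1 + 2b2 + b3 = [-11, -3, -1].

[1, 2, 1]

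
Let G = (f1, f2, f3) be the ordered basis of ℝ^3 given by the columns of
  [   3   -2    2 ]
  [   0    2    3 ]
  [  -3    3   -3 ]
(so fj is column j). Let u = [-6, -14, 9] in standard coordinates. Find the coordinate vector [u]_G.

[0, -1, -4]

We seek scalars with c_1 f1 + ... + c_3 f3 = u; equivalently solve M c = u where the columns of M are f1, ..., f3.
Solving this 3x3 system gives c = (0, -1, -4).
Check: 0·f1 - f2 - 4f3 = [-6, -14, 9].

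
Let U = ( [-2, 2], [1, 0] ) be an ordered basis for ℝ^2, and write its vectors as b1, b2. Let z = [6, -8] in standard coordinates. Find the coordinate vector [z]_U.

Write z = c_1 b1 + c_2 b2 and solve for the c_i.
System: -2c_1 + c_2 = 6, 2c_1 + 0c_2 = -8; solving gives c_1 = -4, c_2 = -2.
Check: -4b1 - 2b2 = [6, -8].

[-4, -2]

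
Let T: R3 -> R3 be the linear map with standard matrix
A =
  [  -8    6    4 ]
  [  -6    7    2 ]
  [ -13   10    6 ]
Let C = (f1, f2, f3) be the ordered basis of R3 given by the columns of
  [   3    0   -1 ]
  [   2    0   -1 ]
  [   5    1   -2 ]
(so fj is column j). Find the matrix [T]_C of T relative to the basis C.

[[2, 2, -1], [-3, 0, 2], [-2, 2, 3]]

With P the matrix whose columns are f1, ..., f3, [T]_C = P^(-1) A P.
Column by column: T(f1) = A f1 = <8, 6, 11>; its C-coordinates <2, -3, -2> give column 1.
Continuing for each basis vector yields [T]_C = [[2, 2, -1], [-3, 0, 2], [-2, 2, 3]].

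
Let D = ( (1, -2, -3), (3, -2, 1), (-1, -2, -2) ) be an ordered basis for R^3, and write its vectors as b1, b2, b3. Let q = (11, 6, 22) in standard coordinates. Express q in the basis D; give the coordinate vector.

(-4, 4, -3)

We seek scalars with c_1 b1 + ... + c_3 b3 = q; equivalently solve M c = q where the columns of M are b1, ..., b3.
Gaussian elimination on [M | q] yields c = (-4, 4, -3).
Check: -4b1 + 4b2 - 3b3 = (11, 6, 22).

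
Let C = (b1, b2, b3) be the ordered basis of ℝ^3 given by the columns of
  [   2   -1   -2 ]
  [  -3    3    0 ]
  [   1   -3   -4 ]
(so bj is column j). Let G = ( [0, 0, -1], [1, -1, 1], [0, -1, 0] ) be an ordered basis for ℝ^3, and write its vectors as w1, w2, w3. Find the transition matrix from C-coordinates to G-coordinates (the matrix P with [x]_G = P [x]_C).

[[1, 2, 2], [2, -1, -2], [1, -2, 2]]

Take x = bj: its C-coordinates are the j-th standard unit vector, so P e_j — column j of P — equals [bj]_G.
b1 = w1 + 2w2 + w3, giving column 1 = [1, 2, 1]; repeating for each j gives P = [[1, 2, 2], [2, -1, -2], [1, -2, 2]].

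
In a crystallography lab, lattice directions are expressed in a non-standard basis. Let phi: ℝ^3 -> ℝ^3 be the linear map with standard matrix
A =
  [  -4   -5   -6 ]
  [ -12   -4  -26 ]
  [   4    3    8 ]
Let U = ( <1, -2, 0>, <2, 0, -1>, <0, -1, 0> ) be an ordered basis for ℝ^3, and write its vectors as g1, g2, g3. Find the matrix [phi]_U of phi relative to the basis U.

The j-th column of [phi]_U is [phi(gj)]_U.
phi(g1) = A g1 = <6, -4, -2> = 2g1 + 2g2 + 0·g3, so column 1 is <2, 2, 0>.
Repeating for g2, g3 and assembling the columns gives [[2, -2, -1], [2, 0, 3], [0, 2, -2]].

[[2, -2, -1], [2, 0, 3], [0, 2, -2]]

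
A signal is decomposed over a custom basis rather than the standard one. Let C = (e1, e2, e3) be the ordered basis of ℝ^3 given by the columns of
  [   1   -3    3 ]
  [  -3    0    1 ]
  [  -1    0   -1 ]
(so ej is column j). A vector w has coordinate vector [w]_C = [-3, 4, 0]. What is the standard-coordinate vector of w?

[-15, 9, 3]

w = M [w]_C, where M has columns e1, ..., e3.
Carrying out the matrix-vector product, w = [-15, 9, 3].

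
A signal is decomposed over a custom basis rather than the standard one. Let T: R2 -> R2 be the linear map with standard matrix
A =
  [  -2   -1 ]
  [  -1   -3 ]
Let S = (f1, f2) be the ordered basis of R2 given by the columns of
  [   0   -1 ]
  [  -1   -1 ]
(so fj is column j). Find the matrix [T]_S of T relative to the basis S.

[[-2, -1], [-1, -3]]

With P the matrix whose columns are f1, f2, [T]_S = P^(-1) A P.
Column by column: T(f1) = A f1 = <1, 3>; its S-coordinates <-2, -1> give column 1.
Continuing for each basis vector yields [T]_S = [[-2, -1], [-1, -3]].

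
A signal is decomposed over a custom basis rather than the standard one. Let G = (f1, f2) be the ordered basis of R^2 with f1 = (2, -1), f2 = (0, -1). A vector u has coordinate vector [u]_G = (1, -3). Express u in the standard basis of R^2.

(2, 2)

The coordinates say u = f1 - 3f2; adding the scaled basis vectors gives (2, 2).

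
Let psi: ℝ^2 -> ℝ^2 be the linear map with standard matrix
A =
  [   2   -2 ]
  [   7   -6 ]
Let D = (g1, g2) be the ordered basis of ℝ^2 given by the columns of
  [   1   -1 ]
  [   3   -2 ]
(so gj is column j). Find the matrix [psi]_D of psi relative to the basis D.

[[-3, 1], [1, -1]]

With P the matrix whose columns are g1, g2, [psi]_D = P^(-1) A P.
Column by column: psi(g1) = A g1 = [-4, -11]; its D-coordinates [-3, 1] give column 1.
Continuing for each basis vector yields [psi]_D = [[-3, 1], [1, -1]].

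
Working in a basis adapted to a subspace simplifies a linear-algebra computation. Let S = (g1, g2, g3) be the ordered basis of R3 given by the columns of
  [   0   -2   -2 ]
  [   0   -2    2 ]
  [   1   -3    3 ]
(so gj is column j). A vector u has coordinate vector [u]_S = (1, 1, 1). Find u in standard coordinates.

(-4, 0, 1)

The coordinates say u = g1 + g2 + g3; adding the scaled basis vectors gives (-4, 0, 1).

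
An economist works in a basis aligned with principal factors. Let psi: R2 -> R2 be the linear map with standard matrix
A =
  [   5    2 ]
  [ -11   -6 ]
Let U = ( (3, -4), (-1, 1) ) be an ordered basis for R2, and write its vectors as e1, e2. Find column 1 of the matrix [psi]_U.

Column 1 of [psi]_U is the U-coordinate vector of psi(e1).
In standard coordinates psi(e1) = A e1 = (7, -9).
Converting to U: (7, -9) = 2e1 - e2, so the coordinate vector is (2, -1).

(2, -1)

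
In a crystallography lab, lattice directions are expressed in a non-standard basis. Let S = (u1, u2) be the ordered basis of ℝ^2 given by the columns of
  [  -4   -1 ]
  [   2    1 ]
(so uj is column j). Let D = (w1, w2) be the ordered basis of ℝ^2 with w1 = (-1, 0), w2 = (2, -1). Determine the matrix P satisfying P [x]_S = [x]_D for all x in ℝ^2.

[[0, -1], [-2, -1]]

Let M have columns uj and N have columns wj. Then for every x, N [x]_D = x = M [x]_S, so P = N^(-1) M.
Since det N = 1, N^(-1) has integer entries; multiplying gives P = [[0, -1], [-2, -1]].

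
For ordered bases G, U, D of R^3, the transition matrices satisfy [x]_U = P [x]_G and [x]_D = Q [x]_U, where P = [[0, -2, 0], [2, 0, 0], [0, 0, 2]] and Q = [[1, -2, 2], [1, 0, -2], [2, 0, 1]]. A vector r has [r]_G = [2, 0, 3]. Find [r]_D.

Composing the changes, [r]_D = Q P [r]_G.
Q P = [[-4, -2, 4], [0, -2, -4], [0, -4, 2]]; applying this to [2, 0, 3] gives [4, -12, 6].

[4, -12, 6]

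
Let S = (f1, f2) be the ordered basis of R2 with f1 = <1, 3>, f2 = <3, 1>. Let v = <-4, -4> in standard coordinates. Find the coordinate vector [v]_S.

<-1, -1>

[v]_S is the unique c with M c = v, where M has columns f1, f2.
System: c_1 + 3c_2 = -4, 3c_1 + c_2 = -4; solving gives c_1 = -1, c_2 = -1.
Check: -f1 - f2 = <-4, -4>.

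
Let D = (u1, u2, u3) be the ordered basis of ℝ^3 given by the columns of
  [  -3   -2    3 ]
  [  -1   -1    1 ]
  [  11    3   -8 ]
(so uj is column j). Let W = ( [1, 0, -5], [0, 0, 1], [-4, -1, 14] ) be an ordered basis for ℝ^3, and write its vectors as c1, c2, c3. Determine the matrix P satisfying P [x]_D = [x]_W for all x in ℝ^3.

Take x = uj: its D-coordinates are the j-th standard unit vector, so P e_j — column j of P — equals [uj]_W.
u1 = c1 + 2c2 + c3, giving column 1 = [1, 2, 1]; repeating for each j gives P = [[1, 2, -1], [2, -1, 1], [1, 1, -1]].

[[1, 2, -1], [2, -1, 1], [1, 1, -1]]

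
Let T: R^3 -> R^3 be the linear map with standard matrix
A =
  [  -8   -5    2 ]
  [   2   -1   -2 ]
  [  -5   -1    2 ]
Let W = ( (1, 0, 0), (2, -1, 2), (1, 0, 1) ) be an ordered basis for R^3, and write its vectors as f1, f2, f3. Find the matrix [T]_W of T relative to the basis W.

[[-3, -2, -3], [-2, -1, 0], [-1, -3, -3]]

The j-th column of [T]_W is [T(fj)]_W.
T(f1) = A f1 = (-8, 2, -5) = -3f1 - 2f2 - f3, so column 1 is (-3, -2, -1).
Repeating for f2, f3 and assembling the columns gives [[-3, -2, -3], [-2, -1, 0], [-1, -3, -3]].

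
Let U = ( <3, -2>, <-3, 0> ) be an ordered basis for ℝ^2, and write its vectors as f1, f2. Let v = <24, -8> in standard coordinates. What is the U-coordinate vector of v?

<4, -4>

We seek scalars with c_1 f1 + c_2 f2 = v; equivalently solve M c = v where the columns of M are f1, f2.
System: 3c_1 - 3c_2 = 24, -2c_1 + 0c_2 = -8; solving gives c_1 = 4, c_2 = -4.
Check: 4f1 - 4f2 = <24, -8>.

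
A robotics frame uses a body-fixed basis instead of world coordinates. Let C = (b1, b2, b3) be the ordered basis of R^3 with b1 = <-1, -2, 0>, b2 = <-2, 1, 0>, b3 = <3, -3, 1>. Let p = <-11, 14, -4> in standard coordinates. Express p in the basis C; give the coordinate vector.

<-1, 0, -4>

We seek scalars with c_1 b1 + ... + c_3 b3 = p; equivalently solve M c = p where the columns of M are b1, ..., b3.
Row-reducing the augmented matrix [M | p] gives c = (-1, 0, -4).
Check: -b1 + 0·b2 - 4b3 = <-11, 14, -4>.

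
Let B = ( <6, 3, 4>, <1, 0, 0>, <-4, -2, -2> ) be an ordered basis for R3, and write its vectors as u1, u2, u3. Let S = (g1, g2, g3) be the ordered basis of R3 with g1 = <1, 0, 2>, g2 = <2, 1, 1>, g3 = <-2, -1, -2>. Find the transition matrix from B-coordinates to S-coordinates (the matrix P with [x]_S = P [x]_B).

Column j of P is [uj]_S, since P maps B-coordinates to S-coordinates.
Expressing u1 in S: u1 = 0·g1 + 2g2 - g3, so column 1 of P is <0, 2, -1>.
Doing the same for each uj gives P = [[0, 1, 0], [2, 2, -2], [-1, 2, 0]].

[[0, 1, 0], [2, 2, -2], [-1, 2, 0]]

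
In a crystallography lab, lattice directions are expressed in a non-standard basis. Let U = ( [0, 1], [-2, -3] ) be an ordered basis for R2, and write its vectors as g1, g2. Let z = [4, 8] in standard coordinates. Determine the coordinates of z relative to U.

Write z = c_1 g1 + c_2 g2 and solve for the c_i.
System: 0c_1 - 2c_2 = 4, c_1 - 3c_2 = 8; solving gives c_1 = 2, c_2 = -2.
Check: 2g1 - 2g2 = [4, 8].

[2, -2]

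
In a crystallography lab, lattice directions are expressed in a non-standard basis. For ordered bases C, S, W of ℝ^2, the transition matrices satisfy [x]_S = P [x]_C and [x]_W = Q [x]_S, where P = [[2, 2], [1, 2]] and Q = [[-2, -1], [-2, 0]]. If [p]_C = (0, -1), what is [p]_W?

Apply P to get S-coordinates (-2, -2), then Q to get W-coordinates.
The result is [p]_W = (6, 4).

(6, 4)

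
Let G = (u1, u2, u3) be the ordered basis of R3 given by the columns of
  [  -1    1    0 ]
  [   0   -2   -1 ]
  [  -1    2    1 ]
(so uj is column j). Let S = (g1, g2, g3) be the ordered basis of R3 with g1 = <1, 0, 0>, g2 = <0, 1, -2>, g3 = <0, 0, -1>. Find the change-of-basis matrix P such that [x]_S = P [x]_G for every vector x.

Column j of P is [uj]_S, since P maps G-coordinates to S-coordinates.
Expressing u1 in S: u1 = -g1 + 0·g2 + g3, so column 1 of P is <-1, 0, 1>.
Doing the same for each uj gives P = [[-1, 1, 0], [0, -2, -1], [1, 2, 1]].

[[-1, 1, 0], [0, -2, -1], [1, 2, 1]]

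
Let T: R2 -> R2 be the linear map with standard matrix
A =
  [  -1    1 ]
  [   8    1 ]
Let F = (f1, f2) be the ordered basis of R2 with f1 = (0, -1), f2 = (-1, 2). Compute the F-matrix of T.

[[3, 0], [1, -3]]

With P the matrix whose columns are f1, f2, [T]_F = P^(-1) A P.
Column by column: T(f1) = A f1 = (-1, -1); its F-coordinates (3, 1) give column 1.
Continuing for each basis vector yields [T]_F = [[3, 0], [1, -3]].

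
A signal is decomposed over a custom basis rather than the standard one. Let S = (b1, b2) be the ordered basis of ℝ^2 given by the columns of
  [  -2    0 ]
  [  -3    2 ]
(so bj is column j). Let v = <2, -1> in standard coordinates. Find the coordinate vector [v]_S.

<-1, -2>

We seek scalars with c_1 b1 + c_2 b2 = v; equivalently solve M c = v where the columns of M are b1, b2.
System: -2c_1 + 0c_2 = 2, -3c_1 + 2c_2 = -1; solving gives c_1 = -1, c_2 = -2.
Check: -b1 - 2b2 = <2, -1>.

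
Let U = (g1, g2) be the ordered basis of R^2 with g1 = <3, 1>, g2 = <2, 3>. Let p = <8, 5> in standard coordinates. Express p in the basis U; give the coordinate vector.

<2, 1>

Write p = c_1 g1 + c_2 g2 and solve for the c_i.
System: 3c_1 + 2c_2 = 8, c_1 + 3c_2 = 5; solving gives c_1 = 2, c_2 = 1.
Check: 2g1 + g2 = <8, 5>.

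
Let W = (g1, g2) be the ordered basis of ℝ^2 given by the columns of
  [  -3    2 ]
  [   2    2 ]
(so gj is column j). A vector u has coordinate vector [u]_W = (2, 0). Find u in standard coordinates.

(-6, 4)

The coordinates say u = 2g1 + 0·g2; adding the scaled basis vectors gives (-6, 4).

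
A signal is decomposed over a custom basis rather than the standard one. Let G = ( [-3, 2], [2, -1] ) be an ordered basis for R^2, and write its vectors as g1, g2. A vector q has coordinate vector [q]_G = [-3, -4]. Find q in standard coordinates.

By definition q = -3g1 - 4g2.
Summing componentwise gives [1, -2].

[1, -2]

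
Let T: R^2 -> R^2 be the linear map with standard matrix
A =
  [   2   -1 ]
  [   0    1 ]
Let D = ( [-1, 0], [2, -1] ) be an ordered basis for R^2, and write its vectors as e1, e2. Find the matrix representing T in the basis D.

The j-th column of [T]_D is [T(ej)]_D.
T(e1) = A e1 = [-2, 0] = 2e1 + 0·e2, so column 1 is [2, 0].
Repeating for e2 and assembling the columns gives [[2, -3], [0, 1]].

[[2, -3], [0, 1]]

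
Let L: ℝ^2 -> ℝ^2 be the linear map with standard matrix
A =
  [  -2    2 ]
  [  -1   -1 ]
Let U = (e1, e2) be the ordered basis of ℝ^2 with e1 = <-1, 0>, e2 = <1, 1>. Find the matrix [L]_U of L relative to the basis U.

[[-1, -2], [1, -2]]

The j-th column of [L]_U is [L(ej)]_U.
L(e1) = A e1 = <2, 1> = -e1 + e2, so column 1 is <-1, 1>.
Repeating for e2 and assembling the columns gives [[-1, -2], [1, -2]].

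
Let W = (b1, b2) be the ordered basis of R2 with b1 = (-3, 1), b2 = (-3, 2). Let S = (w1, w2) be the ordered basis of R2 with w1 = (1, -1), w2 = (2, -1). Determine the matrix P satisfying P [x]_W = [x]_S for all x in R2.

[[1, -1], [-2, -1]]

Take x = bj: its W-coordinates are the j-th standard unit vector, so P e_j — column j of P — equals [bj]_S.
b1 = w1 - 2w2, giving column 1 = (1, -2); repeating for each j gives P = [[1, -1], [-2, -1]].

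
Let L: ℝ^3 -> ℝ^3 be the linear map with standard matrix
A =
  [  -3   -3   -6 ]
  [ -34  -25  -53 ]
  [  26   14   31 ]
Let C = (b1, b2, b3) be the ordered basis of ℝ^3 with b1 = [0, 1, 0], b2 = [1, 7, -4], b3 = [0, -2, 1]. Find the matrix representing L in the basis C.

The j-th column of [L]_C is [L(bj)]_C.
L(b1) = A b1 = [-3, -25, 14] = 0·b1 - 3b2 + 2b3, so column 1 is [0, -3, 2].
Repeating for b2, b3 and assembling the columns gives [[0, 3, 3], [-3, 0, 0], [2, 0, 3]].

[[0, 3, 3], [-3, 0, 0], [2, 0, 3]]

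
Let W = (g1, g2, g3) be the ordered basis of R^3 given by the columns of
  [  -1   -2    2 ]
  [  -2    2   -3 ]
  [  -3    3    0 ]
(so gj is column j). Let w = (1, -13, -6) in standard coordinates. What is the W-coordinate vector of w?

We seek scalars with c_1 g1 + ... + c_3 g3 = w; equivalently solve M c = w where the columns of M are g1, ..., g3.
Row-reducing the augmented matrix [M | w] gives c = (3, 1, 3).
Check: 3g1 + g2 + 3g3 = (1, -13, -6).

(3, 1, 3)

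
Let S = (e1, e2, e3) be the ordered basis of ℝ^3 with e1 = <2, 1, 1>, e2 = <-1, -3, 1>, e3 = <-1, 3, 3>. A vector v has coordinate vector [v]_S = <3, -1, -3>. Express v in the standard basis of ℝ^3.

The coordinates say v = 3e1 - e2 - 3e3; adding the scaled basis vectors gives <10, -3, -7>.

<10, -3, -7>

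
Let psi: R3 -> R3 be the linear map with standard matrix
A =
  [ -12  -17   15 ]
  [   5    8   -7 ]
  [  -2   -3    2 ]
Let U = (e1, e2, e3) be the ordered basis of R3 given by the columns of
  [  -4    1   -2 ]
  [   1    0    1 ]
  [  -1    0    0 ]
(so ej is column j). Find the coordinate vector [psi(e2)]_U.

Column 2 of [psi]_U is the U-coordinate vector of psi(e2).
In standard coordinates psi(e2) = A e2 = (-12, 5, -2).
Converting to U: (-12, 5, -2) = 2e1 + 2e2 + 3e3, so the coordinate vector is (2, 2, 3).

(2, 2, 3)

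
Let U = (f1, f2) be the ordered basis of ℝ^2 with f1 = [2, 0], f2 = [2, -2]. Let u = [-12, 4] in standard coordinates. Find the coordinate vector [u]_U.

[u]_U is the unique c with M c = u, where M has columns f1, f2.
System: 2c_1 + 2c_2 = -12, 0c_1 - 2c_2 = 4; solving gives c_1 = -4, c_2 = -2.
Check: -4f1 - 2f2 = [-12, 4].

[-4, -2]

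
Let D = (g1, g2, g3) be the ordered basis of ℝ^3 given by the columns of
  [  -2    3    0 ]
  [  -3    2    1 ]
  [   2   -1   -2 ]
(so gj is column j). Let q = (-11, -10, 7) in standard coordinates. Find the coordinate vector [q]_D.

Write q = c_1 g1 + ... + c_3 g3 and solve for the c_i.
Gaussian elimination on [M | q] yields c = (1, -3, -1).
Check: g1 - 3g2 - g3 = (-11, -10, 7).

(1, -3, -1)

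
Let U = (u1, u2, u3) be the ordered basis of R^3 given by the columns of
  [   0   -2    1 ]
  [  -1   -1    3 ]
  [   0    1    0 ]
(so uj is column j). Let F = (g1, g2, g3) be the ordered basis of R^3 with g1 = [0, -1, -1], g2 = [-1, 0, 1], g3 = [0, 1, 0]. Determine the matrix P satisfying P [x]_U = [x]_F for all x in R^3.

Column j of P is [uj]_F, since P maps U-coordinates to F-coordinates.
Expressing u1 in F: u1 = 0·g1 + 0·g2 - g3, so column 1 of P is [0, 0, -1].
Doing the same for each uj gives P = [[0, 1, -1], [0, 2, -1], [-1, 0, 2]].

[[0, 1, -1], [0, 2, -1], [-1, 0, 2]]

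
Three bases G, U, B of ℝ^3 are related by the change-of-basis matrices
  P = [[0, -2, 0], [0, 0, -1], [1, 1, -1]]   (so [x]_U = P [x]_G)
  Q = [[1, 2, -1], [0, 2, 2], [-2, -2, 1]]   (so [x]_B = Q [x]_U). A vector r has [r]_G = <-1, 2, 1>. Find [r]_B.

<-6, -2, 10>

Apply P to get U-coordinates <-4, -1, 0>, then Q to get B-coordinates.
The result is [r]_B = <-6, -2, 10>.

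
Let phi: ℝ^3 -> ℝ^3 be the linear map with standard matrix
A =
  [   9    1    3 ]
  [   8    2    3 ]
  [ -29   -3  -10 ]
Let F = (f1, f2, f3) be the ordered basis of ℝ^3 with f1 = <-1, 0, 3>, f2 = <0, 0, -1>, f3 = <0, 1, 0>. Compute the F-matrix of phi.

The j-th column of [phi]_F is [phi(fj)]_F.
phi(f1) = A f1 = <0, 1, -1> = 0·f1 + f2 + f3, so column 1 is <0, 1, 1>.
Repeating for f2, f3 and assembling the columns gives [[0, 3, -1], [1, -1, 0], [1, -3, 2]].

[[0, 3, -1], [1, -1, 0], [1, -3, 2]]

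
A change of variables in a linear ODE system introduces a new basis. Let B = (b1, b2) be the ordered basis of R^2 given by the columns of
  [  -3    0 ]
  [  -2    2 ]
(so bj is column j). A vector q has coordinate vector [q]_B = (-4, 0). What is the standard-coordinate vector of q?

(12, 8)

q = M [q]_B, where M has columns b1, b2.
Carrying out the matrix-vector product, q = (12, 8).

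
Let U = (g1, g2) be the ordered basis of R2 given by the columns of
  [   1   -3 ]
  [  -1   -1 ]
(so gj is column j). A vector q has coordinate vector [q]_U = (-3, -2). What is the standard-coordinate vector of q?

The coordinates say q = -3g1 - 2g2; adding the scaled basis vectors gives (3, 5).

(3, 5)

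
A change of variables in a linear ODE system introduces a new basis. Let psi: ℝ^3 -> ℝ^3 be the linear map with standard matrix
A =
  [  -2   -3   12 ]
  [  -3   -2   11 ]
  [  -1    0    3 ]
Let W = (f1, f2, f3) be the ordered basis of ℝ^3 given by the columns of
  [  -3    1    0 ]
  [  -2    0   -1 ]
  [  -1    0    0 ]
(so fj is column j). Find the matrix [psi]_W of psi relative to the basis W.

The j-th column of [psi]_W is [psi(fj)]_W.
psi(f1) = A f1 = [0, 2, 0] = 0·f1 + 0·f2 - 2f3, so column 1 is [0, 0, -2].
Repeating for f2, f3 and assembling the columns gives [[0, 1, 0], [0, 1, 3], [-2, 1, -2]].

[[0, 1, 0], [0, 1, 3], [-2, 1, -2]]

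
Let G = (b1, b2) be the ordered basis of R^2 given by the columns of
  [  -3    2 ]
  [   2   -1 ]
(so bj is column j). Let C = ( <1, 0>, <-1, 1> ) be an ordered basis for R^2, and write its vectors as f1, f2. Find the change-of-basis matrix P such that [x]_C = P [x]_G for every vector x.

Column j of P is [bj]_C, since P maps G-coordinates to C-coordinates.
Expressing b1 in C: b1 = -f1 + 2f2, so column 1 of P is <-1, 2>.
Doing the same for each bj gives P = [[-1, 1], [2, -1]].

[[-1, 1], [2, -1]]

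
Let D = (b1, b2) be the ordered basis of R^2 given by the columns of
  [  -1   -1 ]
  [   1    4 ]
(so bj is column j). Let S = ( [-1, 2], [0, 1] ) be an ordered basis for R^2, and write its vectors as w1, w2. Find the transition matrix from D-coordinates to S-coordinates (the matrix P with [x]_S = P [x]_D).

[[1, 1], [-1, 2]]

Take x = bj: its D-coordinates are the j-th standard unit vector, so P e_j — column j of P — equals [bj]_S.
b1 = w1 - w2, giving column 1 = [1, -1]; repeating for each j gives P = [[1, 1], [-1, 2]].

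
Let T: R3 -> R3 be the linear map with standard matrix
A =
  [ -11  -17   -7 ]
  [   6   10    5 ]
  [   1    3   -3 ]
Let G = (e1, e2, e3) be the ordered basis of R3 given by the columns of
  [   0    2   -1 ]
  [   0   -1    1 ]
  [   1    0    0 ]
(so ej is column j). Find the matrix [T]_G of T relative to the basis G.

The j-th column of [T]_G is [T(ej)]_G.
T(e1) = A e1 = [-7, 5, -3] = -3e1 - 2e2 + 3e3, so column 1 is [-3, -2, 3].
Repeating for e2, e3 and assembling the columns gives [[-3, -1, 2], [-2, -3, -2], [3, -1, 2]].

[[-3, -1, 2], [-2, -3, -2], [3, -1, 2]]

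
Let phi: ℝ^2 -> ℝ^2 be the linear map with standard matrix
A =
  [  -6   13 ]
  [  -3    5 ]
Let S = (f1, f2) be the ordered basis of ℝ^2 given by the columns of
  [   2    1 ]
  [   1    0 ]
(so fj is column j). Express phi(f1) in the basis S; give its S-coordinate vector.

Column 1 of [phi]_S is the S-coordinate vector of phi(f1).
In standard coordinates phi(f1) = A f1 = (1, -1).
Converting to S: (1, -1) = -f1 + 3f2, so the coordinate vector is (-1, 3).

(-1, 3)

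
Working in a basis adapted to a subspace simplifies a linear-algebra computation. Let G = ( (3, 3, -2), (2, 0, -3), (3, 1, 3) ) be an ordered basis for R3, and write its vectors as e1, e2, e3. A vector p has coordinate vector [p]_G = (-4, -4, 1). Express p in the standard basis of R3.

(-17, -11, 23)

p = M [p]_G, where M has columns e1, ..., e3.
Carrying out the matrix-vector product, p = (-17, -11, 23).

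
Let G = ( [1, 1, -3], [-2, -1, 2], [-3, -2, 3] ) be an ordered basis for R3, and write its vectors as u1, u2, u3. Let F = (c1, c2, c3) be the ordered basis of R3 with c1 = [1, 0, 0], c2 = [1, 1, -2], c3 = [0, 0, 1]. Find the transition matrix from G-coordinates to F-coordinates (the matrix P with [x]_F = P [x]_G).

[[0, -1, -1], [1, -1, -2], [-1, 0, -1]]

Column j of P is [uj]_F, since P maps G-coordinates to F-coordinates.
Expressing u1 in F: u1 = 0·c1 + c2 - c3, so column 1 of P is [0, 1, -1].
Doing the same for each uj gives P = [[0, -1, -1], [1, -1, -2], [-1, 0, -1]].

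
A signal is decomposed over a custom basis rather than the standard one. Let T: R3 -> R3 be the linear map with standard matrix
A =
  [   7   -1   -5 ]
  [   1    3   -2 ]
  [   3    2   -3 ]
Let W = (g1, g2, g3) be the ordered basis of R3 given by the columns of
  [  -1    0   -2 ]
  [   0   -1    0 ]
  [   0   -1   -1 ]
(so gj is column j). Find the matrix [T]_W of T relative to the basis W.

With P the matrix whose columns are g1, ..., g3, [T]_W = P^(-1) A P.
Column by column: T(g1) = A g1 = <-7, -1, -3>; its W-coordinates <3, 1, 2> give column 1.
Continuing for each basis vector yields [T]_W = [[3, -2, 3], [1, 1, 0], [2, -2, 3]].

[[3, -2, 3], [1, 1, 0], [2, -2, 3]]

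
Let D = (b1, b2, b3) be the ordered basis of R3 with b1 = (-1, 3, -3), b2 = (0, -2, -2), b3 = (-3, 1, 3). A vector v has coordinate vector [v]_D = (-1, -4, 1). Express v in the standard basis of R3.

(-2, 6, 14)

The coordinates say v = -b1 - 4b2 + b3; adding the scaled basis vectors gives (-2, 6, 14).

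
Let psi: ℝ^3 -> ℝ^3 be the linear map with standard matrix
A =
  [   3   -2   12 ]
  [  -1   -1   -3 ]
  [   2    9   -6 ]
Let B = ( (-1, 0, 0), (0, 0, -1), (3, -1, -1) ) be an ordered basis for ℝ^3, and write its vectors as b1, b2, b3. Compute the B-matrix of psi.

[[0, 3, -2], [3, -3, -2], [-1, -3, -1]]

With P the matrix whose columns are b1, ..., b3, [psi]_B = P^(-1) A P.
Column by column: psi(b1) = A b1 = (-3, 1, -2); its B-coordinates (0, 3, -1) give column 1.
Continuing for each basis vector yields [psi]_B = [[0, 3, -2], [3, -3, -2], [-1, -3, -1]].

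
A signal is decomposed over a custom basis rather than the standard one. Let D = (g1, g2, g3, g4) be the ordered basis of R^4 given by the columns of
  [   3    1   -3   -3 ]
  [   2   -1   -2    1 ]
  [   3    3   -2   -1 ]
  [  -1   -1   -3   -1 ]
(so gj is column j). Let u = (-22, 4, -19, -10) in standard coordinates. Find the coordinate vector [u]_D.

(1, -4, 3, 4)

Write u = c_1 g1 + ... + c_4 g4 and solve for the c_i.
Solving this 4x4 system gives c = (1, -4, 3, 4).
Check: g1 - 4g2 + 3g3 + 4g4 = (-22, 4, -19, -10).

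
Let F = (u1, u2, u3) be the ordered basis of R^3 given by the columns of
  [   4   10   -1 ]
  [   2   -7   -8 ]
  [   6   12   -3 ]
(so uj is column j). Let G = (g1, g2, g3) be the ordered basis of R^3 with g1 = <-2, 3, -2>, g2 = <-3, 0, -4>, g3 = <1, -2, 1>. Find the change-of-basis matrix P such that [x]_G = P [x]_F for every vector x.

[[2, -1, -2], [-2, -2, 2], [2, 2, 1]]

Take x = uj: its F-coordinates are the j-th standard unit vector, so P e_j — column j of P — equals [uj]_G.
u1 = 2g1 - 2g2 + 2g3, giving column 1 = <2, -2, 2>; repeating for each j gives P = [[2, -1, -2], [-2, -2, 2], [2, 2, 1]].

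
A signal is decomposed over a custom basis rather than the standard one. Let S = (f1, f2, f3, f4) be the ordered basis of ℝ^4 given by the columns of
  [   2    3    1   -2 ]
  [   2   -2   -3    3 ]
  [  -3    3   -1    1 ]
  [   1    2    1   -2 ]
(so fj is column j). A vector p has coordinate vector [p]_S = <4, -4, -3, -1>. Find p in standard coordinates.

<-5, 22, -22, -5>

p = M [p]_S, where M has columns f1, ..., f4.
Carrying out the matrix-vector product, p = <-5, 22, -22, -5>.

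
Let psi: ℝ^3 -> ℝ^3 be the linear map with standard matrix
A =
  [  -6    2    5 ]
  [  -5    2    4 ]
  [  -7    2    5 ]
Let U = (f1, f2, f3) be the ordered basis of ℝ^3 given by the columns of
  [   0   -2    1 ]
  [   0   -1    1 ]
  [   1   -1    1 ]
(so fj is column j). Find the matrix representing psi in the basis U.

[[1, 3, -1], [-1, -1, 0], [3, 3, 1]]

Let P have columns f1, ..., f3. Then [psi]_U = P^(-1) A P.
Here det P = -1, so P^(-1) is integer; computing A P first and then P^(-1)(A P) gives [[1, 3, -1], [-1, -1, 0], [3, 3, 1]].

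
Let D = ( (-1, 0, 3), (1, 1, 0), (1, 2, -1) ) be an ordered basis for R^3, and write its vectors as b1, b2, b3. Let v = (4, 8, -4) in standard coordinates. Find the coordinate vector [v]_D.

(0, 0, 4)

We seek scalars with c_1 b1 + ... + c_3 b3 = v; equivalently solve M c = v where the columns of M are b1, ..., b3.
Gaussian elimination on [M | v] yields c = (0, 0, 4).
Check: 0·b1 + 0·b2 + 4b3 = (4, 8, -4).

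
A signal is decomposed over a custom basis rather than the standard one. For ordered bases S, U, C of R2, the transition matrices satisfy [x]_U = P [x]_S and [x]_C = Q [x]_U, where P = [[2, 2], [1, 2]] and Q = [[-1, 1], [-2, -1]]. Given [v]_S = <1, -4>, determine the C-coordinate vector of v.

<-1, 19>

Composing the changes, [v]_C = Q P [v]_S.
Q P = [[-1, 0], [-5, -6]]; applying this to <1, -4> gives <-1, 19>.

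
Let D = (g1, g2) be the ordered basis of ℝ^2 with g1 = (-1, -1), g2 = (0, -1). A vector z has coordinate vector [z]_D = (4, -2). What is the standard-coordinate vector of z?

The coordinates say z = 4g1 - 2g2; adding the scaled basis vectors gives (-4, -2).

(-4, -2)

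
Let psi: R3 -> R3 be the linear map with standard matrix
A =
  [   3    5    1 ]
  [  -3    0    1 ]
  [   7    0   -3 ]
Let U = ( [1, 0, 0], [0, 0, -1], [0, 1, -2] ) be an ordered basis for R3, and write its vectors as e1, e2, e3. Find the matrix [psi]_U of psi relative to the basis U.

[[3, -1, 3], [-1, -1, -2], [-3, -1, -2]]

Let P have columns e1, ..., e3. Then [psi]_U = P^(-1) A P.
Here det P = 1, so P^(-1) is integer; computing A P first and then P^(-1)(A P) gives [[3, -1, 3], [-1, -1, -2], [-3, -1, -2]].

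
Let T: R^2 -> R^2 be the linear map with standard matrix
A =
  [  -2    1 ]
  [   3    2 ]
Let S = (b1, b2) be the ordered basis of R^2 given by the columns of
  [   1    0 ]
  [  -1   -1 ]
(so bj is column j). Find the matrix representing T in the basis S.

Let P have columns b1, b2. Then [T]_S = P^(-1) A P.
Here det P = -1, so P^(-1) is integer; computing A P first and then P^(-1)(A P) gives [[-3, -1], [2, 3]].

[[-3, -1], [2, 3]]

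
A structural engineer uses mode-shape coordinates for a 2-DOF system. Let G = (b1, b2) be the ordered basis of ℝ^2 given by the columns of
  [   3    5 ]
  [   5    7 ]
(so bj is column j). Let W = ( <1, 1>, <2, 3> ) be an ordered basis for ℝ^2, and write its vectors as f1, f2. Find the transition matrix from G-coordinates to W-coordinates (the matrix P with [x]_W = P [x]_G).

[[-1, 1], [2, 2]]

Take x = bj: its G-coordinates are the j-th standard unit vector, so P e_j — column j of P — equals [bj]_W.
b1 = -f1 + 2f2, giving column 1 = <-1, 2>; repeating for each j gives P = [[-1, 1], [2, 2]].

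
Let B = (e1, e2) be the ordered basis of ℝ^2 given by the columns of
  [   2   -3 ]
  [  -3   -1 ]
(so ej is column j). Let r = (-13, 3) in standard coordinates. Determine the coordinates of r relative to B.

We seek scalars with c_1 e1 + c_2 e2 = r; equivalently solve M c = r where the columns of M are e1, e2.
System: 2c_1 - 3c_2 = -13, -3c_1 - c_2 = 3; solving gives c_1 = -2, c_2 = 3.
Check: -2e1 + 3e2 = (-13, 3).

(-2, 3)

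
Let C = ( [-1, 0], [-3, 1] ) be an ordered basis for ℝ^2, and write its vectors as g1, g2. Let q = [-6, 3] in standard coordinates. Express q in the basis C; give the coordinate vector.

Write q = c_1 g1 + c_2 g2 and solve for the c_i.
System: -c_1 - 3c_2 = -6, 0c_1 + c_2 = 3; solving gives c_1 = -3, c_2 = 3.
Check: -3g1 + 3g2 = [-6, 3].

[-3, 3]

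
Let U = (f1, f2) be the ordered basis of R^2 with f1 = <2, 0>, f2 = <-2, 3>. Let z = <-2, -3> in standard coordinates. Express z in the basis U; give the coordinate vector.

We seek scalars with c_1 f1 + c_2 f2 = z; equivalently solve M c = z where the columns of M are f1, f2.
System: 2c_1 - 2c_2 = -2, 0c_1 + 3c_2 = -3; solving gives c_1 = -2, c_2 = -1.
Check: -2f1 - f2 = <-2, -3>.

<-2, -1>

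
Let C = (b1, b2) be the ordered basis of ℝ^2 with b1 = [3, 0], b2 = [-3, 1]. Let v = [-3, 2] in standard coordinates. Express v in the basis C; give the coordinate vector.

We seek scalars with c_1 b1 + c_2 b2 = v; equivalently solve M c = v where the columns of M are b1, b2.
System: 3c_1 - 3c_2 = -3, 0c_1 + c_2 = 2; solving gives c_1 = 1, c_2 = 2.
Check: b1 + 2b2 = [-3, 2].

[1, 2]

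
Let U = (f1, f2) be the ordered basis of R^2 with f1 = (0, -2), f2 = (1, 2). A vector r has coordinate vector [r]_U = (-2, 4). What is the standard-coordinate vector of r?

(4, 12)

By definition r = -2f1 + 4f2.
Summing componentwise gives (4, 12).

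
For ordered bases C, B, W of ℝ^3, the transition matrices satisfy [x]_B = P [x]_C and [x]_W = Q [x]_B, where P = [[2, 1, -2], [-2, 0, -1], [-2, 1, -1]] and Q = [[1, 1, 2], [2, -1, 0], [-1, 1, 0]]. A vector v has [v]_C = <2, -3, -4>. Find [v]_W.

Apply P to get B-coordinates <9, 0, -3>, then Q to get W-coordinates.
The result is [v]_W = <3, 18, -9>.

<3, 18, -9>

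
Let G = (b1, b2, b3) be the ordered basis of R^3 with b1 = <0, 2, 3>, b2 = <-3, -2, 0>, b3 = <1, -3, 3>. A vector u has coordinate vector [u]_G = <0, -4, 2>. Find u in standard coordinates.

By definition u = 0·b1 - 4b2 + 2b3.
Summing componentwise gives <14, 2, 6>.

<14, 2, 6>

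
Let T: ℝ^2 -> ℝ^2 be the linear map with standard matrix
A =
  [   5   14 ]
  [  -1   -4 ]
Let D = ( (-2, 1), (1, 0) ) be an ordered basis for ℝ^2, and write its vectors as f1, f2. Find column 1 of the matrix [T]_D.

(-2, 0)

Column 1 of [T]_D is the D-coordinate vector of T(f1).
In standard coordinates T(f1) = A f1 = (4, -2).
Converting to D: (4, -2) = -2f1 + 0·f2, so the coordinate vector is (-2, 0).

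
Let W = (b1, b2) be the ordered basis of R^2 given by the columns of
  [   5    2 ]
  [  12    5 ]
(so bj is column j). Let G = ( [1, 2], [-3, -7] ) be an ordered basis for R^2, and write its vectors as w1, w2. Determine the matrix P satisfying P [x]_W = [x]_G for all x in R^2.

Let M have columns bj and N have columns wj. Then for every x, N [x]_G = x = M [x]_W, so P = N^(-1) M.
Since det N = -1, N^(-1) has integer entries; multiplying gives P = [[-1, -1], [-2, -1]].

[[-1, -1], [-2, -1]]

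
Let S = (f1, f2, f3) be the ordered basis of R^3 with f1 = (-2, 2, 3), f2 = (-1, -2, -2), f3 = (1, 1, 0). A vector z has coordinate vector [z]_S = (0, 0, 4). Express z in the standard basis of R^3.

(4, 4, 0)

By definition z = 0·f1 + 0·f2 + 4f3.
Summing componentwise gives (4, 4, 0).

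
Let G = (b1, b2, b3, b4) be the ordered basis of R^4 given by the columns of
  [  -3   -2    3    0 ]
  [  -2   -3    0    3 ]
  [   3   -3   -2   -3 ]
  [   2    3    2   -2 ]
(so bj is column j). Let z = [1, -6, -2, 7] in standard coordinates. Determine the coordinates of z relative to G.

[0, 1, 1, -1]

Write z = c_1 b1 + ... + c_4 b4 and solve for the c_i.
Gaussian elimination on [M | z] yields c = (0, 1, 1, -1).
Check: 0·b1 + b2 + b3 - b4 = [1, -6, -2, 7].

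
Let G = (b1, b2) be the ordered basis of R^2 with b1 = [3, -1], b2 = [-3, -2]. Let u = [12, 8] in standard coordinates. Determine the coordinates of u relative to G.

[0, -4]

[u]_G is the unique c with M c = u, where M has columns b1, b2.
System: 3c_1 - 3c_2 = 12, -c_1 - 2c_2 = 8; solving gives c_1 = 0, c_2 = -4.
Check: 0·b1 - 4b2 = [12, 8].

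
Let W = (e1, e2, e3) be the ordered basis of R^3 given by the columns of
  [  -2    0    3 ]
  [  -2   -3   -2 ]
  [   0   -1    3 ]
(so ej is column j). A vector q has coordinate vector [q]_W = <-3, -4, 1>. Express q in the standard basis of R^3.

The coordinates say q = -3e1 - 4e2 + e3; adding the scaled basis vectors gives <9, 16, 7>.

<9, 16, 7>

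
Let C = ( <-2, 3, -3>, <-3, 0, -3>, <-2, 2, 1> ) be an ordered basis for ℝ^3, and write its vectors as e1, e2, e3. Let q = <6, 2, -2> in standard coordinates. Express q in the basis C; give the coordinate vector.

<2, -2, -2>

Write q = c_1 e1 + ... + c_3 e3 and solve for the c_i.
Gaussian elimination on [M | q] yields c = (2, -2, -2).
Check: 2e1 - 2e2 - 2e3 = <6, 2, -2>.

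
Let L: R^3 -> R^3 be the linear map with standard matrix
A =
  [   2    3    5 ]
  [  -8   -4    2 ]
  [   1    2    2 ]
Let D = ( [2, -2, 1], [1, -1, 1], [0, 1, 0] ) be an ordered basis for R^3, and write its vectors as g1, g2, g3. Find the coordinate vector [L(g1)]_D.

[3, -3, -3]

Column 1 of [L]_D is the D-coordinate vector of L(g1).
In standard coordinates L(g1) = A g1 = [3, -6, 0].
Converting to D: [3, -6, 0] = 3g1 - 3g2 - 3g3, so the coordinate vector is [3, -3, -3].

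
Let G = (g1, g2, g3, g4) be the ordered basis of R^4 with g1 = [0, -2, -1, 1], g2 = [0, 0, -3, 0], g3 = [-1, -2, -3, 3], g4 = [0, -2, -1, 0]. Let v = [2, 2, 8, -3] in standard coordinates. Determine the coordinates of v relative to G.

[v]_G is the unique c with M c = v, where M has columns g1, ..., g4.
Gaussian elimination on [M | v] yields c = (3, -1, -2, -2).
Check: 3g1 - g2 - 2g3 - 2g4 = [2, 2, 8, -3].

[3, -1, -2, -2]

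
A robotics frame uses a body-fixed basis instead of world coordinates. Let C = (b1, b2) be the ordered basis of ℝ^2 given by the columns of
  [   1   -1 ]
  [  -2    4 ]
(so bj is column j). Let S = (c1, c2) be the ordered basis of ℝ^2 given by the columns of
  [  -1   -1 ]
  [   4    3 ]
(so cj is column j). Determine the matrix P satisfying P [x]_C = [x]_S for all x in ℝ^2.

[[1, 1], [-2, 0]]

Take x = bj: its C-coordinates are the j-th standard unit vector, so P e_j — column j of P — equals [bj]_S.
b1 = c1 - 2c2, giving column 1 = [1, -2]; repeating for each j gives P = [[1, 1], [-2, 0]].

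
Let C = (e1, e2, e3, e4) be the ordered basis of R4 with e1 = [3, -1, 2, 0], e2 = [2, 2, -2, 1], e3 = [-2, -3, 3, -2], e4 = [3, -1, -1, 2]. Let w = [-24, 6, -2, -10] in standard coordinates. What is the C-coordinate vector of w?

[w]_C is the unique c with M c = w, where M has columns e1, ..., e4.
Row-reducing the augmented matrix [M | w] gives c = (-4, 2, 2, -4).
Check: -4e1 + 2e2 + 2e3 - 4e4 = [-24, 6, -2, -10].

[-4, 2, 2, -4]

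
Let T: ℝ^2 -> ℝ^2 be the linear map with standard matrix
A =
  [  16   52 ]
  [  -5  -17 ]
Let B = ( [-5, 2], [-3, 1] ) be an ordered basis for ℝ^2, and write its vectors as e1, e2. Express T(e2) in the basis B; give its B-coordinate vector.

Column 2 of [T]_B is the B-coordinate vector of T(e2).
In standard coordinates T(e2) = A e2 = [4, -2].
Converting to B: [4, -2] = -2e1 + 2e2, so the coordinate vector is [-2, 2].

[-2, 2]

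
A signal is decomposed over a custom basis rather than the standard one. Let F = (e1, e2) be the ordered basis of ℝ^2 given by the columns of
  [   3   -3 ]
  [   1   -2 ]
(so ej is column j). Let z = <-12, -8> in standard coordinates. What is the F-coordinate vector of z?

We seek scalars with c_1 e1 + c_2 e2 = z; equivalently solve M c = z where the columns of M are e1, e2.
System: 3c_1 - 3c_2 = -12, c_1 - 2c_2 = -8; solving gives c_1 = 0, c_2 = 4.
Check: 0·e1 + 4e2 = <-12, -8>.

<0, 4>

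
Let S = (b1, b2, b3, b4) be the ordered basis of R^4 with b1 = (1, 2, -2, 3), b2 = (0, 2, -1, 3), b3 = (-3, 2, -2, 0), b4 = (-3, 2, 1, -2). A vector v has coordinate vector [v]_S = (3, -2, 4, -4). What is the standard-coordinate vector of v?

(3, 2, -16, 11)

By definition v = 3b1 - 2b2 + 4b3 - 4b4.
Summing componentwise gives (3, 2, -16, 11).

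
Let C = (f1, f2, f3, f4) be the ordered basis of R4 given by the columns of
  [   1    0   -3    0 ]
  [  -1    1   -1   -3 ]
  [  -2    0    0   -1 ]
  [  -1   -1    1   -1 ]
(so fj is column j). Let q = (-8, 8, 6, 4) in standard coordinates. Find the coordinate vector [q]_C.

[q]_C is the unique c with M c = q, where M has columns f1, ..., f4.
Gaussian elimination on [M | q] yields c = (-2, 2, 2, -2).
Check: -2f1 + 2f2 + 2f3 - 2f4 = (-8, 8, 6, 4).

(-2, 2, 2, -2)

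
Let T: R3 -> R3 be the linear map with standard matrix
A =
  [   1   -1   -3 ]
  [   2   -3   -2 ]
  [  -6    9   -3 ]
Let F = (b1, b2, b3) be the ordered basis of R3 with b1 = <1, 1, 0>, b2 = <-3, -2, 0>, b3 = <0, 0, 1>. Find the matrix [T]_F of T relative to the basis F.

[[-3, 2, 0], [-1, 1, 1], [3, 0, -3]]

Let P have columns b1, ..., b3. Then [T]_F = P^(-1) A P.
Here det P = 1, so P^(-1) is integer; computing A P first and then P^(-1)(A P) gives [[-3, 2, 0], [-1, 1, 1], [3, 0, -3]].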